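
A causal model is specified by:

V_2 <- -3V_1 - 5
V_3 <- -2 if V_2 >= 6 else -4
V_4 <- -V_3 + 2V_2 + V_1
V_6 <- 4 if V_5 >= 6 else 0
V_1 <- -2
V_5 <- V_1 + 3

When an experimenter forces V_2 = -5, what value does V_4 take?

Under do(V_2=-5), the mechanism V_2 <- -3V_1 - 5 is discarded; V_2 is fixed at -5.
V_3 = -2 if V_2 >= 6 else -4  [with V_2=-5]  = -4
V_4 = -V_3 + 2V_2 + V_1  [with V_3=-4, V_2=-5, V_1=-2]  = -8

-8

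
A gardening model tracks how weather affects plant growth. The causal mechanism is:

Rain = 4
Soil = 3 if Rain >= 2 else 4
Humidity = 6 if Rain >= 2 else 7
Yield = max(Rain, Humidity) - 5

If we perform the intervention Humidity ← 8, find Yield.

The intervention breaks the incoming arrows to Humidity: Humidity = 6 if Rain >= 2 else 7 no longer applies, and Humidity = 8.
Yield = max(Rain, Humidity) - 5  [with Rain=4, Humidity=8]  = 3

3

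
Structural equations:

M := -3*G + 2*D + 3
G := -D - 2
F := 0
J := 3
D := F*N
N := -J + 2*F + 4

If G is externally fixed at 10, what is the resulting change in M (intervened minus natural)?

-36

The intervention breaks the incoming arrows to G: G := -D - 2 no longer applies, and G = 10.
N = -J + 2*F + 4  [with J=3, F=0]  = 1
D = F*N  [with F=0, N=1]  = 0
M = -3*G + 2*D + 3  [with G=10, D=0]  = -27
Without intervention: N = -J + 2*F + 4  [with J=3, F=0]  = 1; D = F*N  [with F=0, N=1]  = 0; G = -D - 2  [with D=0]  = -2; M = -3*G + 2*D + 3  [with G=-2, D=0]  = 9.
Change = -27 − 9 = -36.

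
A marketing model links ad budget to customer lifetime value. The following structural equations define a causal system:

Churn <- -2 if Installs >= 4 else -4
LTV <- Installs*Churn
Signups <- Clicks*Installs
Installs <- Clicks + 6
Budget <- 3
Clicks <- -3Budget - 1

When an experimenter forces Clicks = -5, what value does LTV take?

Under do(Clicks=-5), the mechanism Clicks <- -3Budget - 1 is discarded; Clicks is fixed at -5.
Installs = Clicks + 6  [with Clicks=-5]  = 1
Churn = -2 if Installs >= 4 else -4  [with Installs=1]  = -4
LTV = Installs*Churn  [with Installs=1, Churn=-4]  = -4

-4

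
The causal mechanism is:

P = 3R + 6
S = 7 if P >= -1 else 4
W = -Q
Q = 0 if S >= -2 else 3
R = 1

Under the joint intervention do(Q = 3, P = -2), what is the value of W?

-3

The joint intervention fixes Q = 3, P = -2, removing each variable's own equation.
W = -Q  [with Q=3]  = -3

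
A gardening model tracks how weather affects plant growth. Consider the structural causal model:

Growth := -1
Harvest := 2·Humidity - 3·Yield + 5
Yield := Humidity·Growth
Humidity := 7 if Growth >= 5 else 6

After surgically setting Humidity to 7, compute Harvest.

40

Under do(Humidity=7), the mechanism Humidity := 7 if Growth >= 5 else 6 is discarded; Humidity is fixed at 7.
Yield = Humidity·Growth  [with Humidity=7, Growth=-1]  = -7
Harvest = 2·Humidity - 3·Yield + 5  [with Humidity=7, Yield=-7]  = 40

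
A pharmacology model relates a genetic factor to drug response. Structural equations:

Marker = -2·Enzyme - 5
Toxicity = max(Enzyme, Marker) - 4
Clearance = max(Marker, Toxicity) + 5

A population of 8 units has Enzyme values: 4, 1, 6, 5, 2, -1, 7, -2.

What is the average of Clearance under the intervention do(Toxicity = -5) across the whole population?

0.75

do(Toxicity=-5) breaks Toxicity's dependence on Enzyme. With Toxicity=-5 fixed, Clearance across the units is 0, 0, 0, 0, 0, 2, 0, 4, mean 0.75.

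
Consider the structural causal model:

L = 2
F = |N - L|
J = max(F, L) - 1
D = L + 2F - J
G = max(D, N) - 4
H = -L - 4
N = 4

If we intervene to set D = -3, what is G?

Intervening sets D = -3 and removes its equation (D = L + 2F - J).
G = max(D, N) - 4  [with D=-3, N=4]  = 0

0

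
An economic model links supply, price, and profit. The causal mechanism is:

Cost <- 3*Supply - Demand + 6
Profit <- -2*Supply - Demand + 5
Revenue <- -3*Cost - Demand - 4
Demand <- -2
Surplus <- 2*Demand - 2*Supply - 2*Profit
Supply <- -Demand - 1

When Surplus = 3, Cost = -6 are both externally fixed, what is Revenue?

Under do(Surplus = 3, Cost = -6), each intervened variable's structural equation is replaced by its fixed value.
Revenue = -3*Cost - Demand - 4  [with Cost=-6, Demand=-2]  = 16

16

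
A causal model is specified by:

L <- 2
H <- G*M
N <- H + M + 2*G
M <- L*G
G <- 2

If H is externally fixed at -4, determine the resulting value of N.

4

Intervening sets H = -4 and removes its equation (H <- G*M).
M = L*G  [with L=2, G=2]  = 4
N = H + M + 2*G  [with H=-4, M=4, G=2]  = 4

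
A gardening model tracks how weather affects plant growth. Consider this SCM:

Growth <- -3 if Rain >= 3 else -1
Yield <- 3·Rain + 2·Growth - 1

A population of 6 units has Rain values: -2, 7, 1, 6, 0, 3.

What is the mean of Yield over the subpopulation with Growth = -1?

-4

E[Yield|Growth=-1] averages over only the 3 units with Growth=-1 (Rain = -2, 1, 0): Yield = -9, 0, -3, mean -4.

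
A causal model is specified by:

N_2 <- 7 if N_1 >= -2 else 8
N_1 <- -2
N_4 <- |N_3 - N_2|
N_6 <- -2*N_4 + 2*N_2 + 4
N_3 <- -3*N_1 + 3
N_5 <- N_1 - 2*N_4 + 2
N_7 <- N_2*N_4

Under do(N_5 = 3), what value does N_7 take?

Under do(N_5=3), the mechanism N_5 <- N_1 - 2*N_4 + 2 is discarded; N_5 is fixed at 3.
Since N_7 is not a descendant of the intervened variable, it is unaffected.
N_2 = 7 if N_1 >= -2 else 8  [with N_1=-2]  = 7
N_3 = -3*N_1 + 3  [with N_1=-2]  = 9
N_4 = |N_3 - N_2|  [with N_3=9, N_2=7]  = 2
N_7 = N_2*N_4  [with N_2=7, N_4=2]  = 14

14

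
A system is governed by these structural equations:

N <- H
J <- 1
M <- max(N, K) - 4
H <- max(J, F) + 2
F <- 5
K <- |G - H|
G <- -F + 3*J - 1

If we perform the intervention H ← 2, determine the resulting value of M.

1

The intervention breaks the incoming arrows to H: H <- max(J, F) + 2 no longer applies, and H = 2.
G = -F + 3*J - 1  [with F=5, J=1]  = -3
N = H  [with H=2]  = 2
K = |G - H|  [with G=-3, H=2]  = 5
M = max(N, K) - 4  [with N=2, K=5]  = 1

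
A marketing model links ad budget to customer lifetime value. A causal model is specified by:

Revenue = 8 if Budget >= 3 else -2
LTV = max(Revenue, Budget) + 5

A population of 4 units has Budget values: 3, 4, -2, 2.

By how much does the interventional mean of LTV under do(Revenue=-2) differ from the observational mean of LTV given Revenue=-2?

1.75

do(Revenue=-2) breaks Revenue's dependence on Budget. With Revenue=-2 fixed, LTV across the units is 8, 9, 3, 7, mean 6.75.
Conditioning on Revenue=-2 selects the 2 unit(s) with Budget ∈ {-2, 2}. Their LTV values: 3, 7. Mean = 5.
Difference = 6.75 − 5 = 1.75.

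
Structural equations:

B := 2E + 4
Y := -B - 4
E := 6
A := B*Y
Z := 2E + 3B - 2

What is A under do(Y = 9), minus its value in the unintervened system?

do(Y=9) replaces the equation Y := -B - 4 with the constant Y = 9.
B = 2E + 4  [with E=6]  = 16
A = B*Y  [with B=16, Y=9]  = 144
Without intervention: B = 2E + 4  [with E=6]  = 16; Y = -B - 4  [with B=16]  = -20; A = B*Y  [with B=16, Y=-20]  = -320.
Change = 144 − (-320) = 464.

464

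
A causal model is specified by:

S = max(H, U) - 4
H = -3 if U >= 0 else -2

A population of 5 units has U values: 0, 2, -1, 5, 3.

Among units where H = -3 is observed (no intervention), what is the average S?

-1.5

Conditioning on H=-3 selects the 4 unit(s) with U ∈ {0, 2, 5, 3}. Their S values: -4, -2, 1, -1. Mean = -1.5.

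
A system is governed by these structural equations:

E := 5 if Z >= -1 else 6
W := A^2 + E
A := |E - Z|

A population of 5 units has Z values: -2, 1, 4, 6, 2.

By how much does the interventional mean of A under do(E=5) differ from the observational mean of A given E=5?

0.95

Under do(E=5), E's equation is replaced by E=5 for every unit. Per-unit A: 7, 4, 1, 1, 3. Mean = 3.2.
E[A|E=5] averages over only the 4 units with E=5 (Z = 1, 4, 6, 2): A = 4, 1, 1, 3, mean 2.25.
Difference = 3.2 − 2.25 = 0.95.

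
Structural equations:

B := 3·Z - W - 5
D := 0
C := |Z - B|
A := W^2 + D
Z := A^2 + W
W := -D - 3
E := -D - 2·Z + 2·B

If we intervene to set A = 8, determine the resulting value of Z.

The intervention breaks the incoming arrows to A: A := W^2 + D no longer applies, and A = 8.
W = -D - 3  [with D=0]  = -3
Z = A^2 + W  [with A=8, W=-3]  = 61

61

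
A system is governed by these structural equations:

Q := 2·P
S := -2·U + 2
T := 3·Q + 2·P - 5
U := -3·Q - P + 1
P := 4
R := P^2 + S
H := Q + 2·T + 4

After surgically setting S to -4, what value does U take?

-27

do(S=-4) replaces the equation S := -2·U + 2 with the constant S = -4.
U is not downstream of the intervention, so its value is determined by the original equations.
Q = 2·P  [with P=4]  = 8
U = -3·Q - P + 1  [with Q=8, P=4]  = -27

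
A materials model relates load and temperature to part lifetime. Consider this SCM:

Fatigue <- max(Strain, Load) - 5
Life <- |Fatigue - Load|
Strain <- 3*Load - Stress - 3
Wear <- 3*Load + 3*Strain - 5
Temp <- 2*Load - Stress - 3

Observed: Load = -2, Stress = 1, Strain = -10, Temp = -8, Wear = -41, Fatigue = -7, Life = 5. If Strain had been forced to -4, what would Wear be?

-23

do(Strain=-4) replaces the equation Strain <- 3*Load - Stress - 3 with the constant Strain = -4.
Wear = 3*Load + 3*Strain - 5  [with Load=-2, Strain=-4]  = -23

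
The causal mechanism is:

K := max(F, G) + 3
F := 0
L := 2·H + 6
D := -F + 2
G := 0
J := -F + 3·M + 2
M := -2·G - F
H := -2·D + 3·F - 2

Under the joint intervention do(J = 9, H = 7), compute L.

Under do(J = 9, H = 7), each intervened variable's structural equation is replaced by its fixed value.
L = 2·H + 6  [with H=7]  = 20

20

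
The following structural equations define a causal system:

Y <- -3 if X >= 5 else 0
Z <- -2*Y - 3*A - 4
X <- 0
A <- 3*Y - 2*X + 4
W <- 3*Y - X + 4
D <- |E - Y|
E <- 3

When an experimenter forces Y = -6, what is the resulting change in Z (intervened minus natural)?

do(Y=-6) replaces the equation Y <- -3 if X >= 5 else 0 with the constant Y = -6.
A = 3*Y - 2*X + 4  [with Y=-6, X=0]  = -14
Z = -2*Y - 3*A - 4  [with Y=-6, A=-14]  = 50
Without intervention: Y = -3 if X >= 5 else 0  [with X=0]  = 0; A = 3*Y - 2*X + 4  [with Y=0, X=0]  = 4; Z = -2*Y - 3*A - 4  [with Y=0, A=4]  = -16.
Change = 50 − (-16) = 66.

66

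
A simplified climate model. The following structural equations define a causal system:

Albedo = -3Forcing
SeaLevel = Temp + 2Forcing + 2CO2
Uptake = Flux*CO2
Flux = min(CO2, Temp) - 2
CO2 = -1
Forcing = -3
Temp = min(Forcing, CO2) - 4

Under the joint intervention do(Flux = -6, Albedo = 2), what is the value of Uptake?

6

Under do(Flux = -6, Albedo = 2), each intervened variable's structural equation is replaced by its fixed value.
Uptake = Flux*CO2  [with Flux=-6, CO2=-1]  = 6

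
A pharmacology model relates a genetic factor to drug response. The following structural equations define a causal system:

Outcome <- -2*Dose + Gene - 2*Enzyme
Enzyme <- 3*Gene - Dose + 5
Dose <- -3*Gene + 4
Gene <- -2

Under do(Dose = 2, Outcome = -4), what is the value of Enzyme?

-3

The joint intervention fixes Dose = 2, Outcome = -4, removing each variable's own equation.
Enzyme = 3*Gene - Dose + 5  [with Gene=-2, Dose=2]  = -3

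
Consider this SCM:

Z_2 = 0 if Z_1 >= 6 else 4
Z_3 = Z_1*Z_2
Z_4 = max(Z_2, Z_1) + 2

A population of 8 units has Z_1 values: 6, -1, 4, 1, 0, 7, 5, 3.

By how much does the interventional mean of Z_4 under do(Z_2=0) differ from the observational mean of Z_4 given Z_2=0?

The intervention sets Z_2=0 in all 8 units regardless of Z_1. Recomputing Z_4 per unit gives 8, 2, 6, 3, 2, 9, 7, 5; average 5.25.
Observing Z_2=0 restricts to units where Z_2's equation naturally yields 0: Z_1 ∈ {6, 7}. In that subpopulation Z_4 = 8, 9, mean 8.5.
Difference = 5.25 − 8.5 = -3.25.

-3.25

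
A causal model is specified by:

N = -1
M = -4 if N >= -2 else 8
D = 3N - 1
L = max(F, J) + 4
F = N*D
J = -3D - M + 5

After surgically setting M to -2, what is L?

23

Under do(M=-2), the mechanism M = -4 if N >= -2 else 8 is discarded; M is fixed at -2.
D = 3N - 1  [with N=-1]  = -4
F = N*D  [with N=-1, D=-4]  = 4
J = -3D - M + 5  [with D=-4, M=-2]  = 19
L = max(F, J) + 4  [with F=4, J=19]  = 23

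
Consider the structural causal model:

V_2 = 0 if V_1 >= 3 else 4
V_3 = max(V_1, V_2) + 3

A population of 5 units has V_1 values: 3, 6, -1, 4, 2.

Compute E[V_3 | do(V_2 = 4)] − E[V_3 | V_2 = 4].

0.4

do(V_2=4) breaks V_2's dependence on V_1. With V_2=4 fixed, V_3 across the units is 7, 9, 7, 7, 7, mean 7.4.
Conditioning on V_2=4 selects the 2 unit(s) with V_1 ∈ {-1, 2}. Their V_3 values: 7, 7. Mean = 7.
Difference = 7.4 − 7 = 0.4.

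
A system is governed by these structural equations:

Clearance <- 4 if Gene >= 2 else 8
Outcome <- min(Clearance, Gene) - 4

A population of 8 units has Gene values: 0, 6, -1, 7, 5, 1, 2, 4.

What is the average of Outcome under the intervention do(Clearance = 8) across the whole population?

-1

do(Clearance=8) breaks Clearance's dependence on Gene. With Clearance=8 fixed, Outcome across the units is -4, 2, -5, 3, 1, -3, -2, 0, mean -1.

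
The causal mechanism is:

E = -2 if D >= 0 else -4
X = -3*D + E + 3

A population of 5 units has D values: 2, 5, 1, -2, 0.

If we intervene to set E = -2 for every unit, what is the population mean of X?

-2.6

do(E=-2) breaks E's dependence on D. With E=-2 fixed, X across the units is -5, -14, -2, 7, 1, mean -2.6.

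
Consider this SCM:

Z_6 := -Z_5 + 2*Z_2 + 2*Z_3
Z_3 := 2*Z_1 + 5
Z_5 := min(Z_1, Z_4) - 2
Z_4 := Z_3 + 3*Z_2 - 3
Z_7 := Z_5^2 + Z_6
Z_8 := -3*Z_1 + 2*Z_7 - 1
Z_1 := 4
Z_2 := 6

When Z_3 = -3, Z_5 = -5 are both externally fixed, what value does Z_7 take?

36

Under do(Z_3 = -3, Z_5 = -5), each intervened variable's structural equation is replaced by its fixed value.
Z_6 = -Z_5 + 2*Z_2 + 2*Z_3  [with Z_5=-5, Z_2=6, Z_3=-3]  = 11
Z_7 = Z_5^2 + Z_6  [with Z_5=-5, Z_6=11]  = 36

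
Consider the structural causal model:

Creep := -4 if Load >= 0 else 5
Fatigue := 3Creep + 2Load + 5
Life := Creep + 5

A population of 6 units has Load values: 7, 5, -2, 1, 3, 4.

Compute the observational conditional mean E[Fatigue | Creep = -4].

1

E[Fatigue|Creep=-4] averages over only the 5 units with Creep=-4 (Load = 7, 5, 1, 3, 4): Fatigue = 7, 3, -5, -1, 1, mean 1.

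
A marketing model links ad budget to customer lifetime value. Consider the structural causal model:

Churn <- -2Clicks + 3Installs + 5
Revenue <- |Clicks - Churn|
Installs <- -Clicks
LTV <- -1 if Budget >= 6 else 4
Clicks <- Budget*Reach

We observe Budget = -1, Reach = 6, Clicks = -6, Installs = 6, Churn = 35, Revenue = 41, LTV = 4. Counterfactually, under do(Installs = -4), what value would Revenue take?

11

Under do(Installs=-4), the mechanism Installs <- -Clicks is discarded; Installs is fixed at -4.
Clicks = Budget*Reach  [with Budget=-1, Reach=6]  = -6
Churn = -2Clicks + 3Installs + 5  [with Clicks=-6, Installs=-4]  = 5
Revenue = |Clicks - Churn|  [with Clicks=-6, Churn=5]  = 11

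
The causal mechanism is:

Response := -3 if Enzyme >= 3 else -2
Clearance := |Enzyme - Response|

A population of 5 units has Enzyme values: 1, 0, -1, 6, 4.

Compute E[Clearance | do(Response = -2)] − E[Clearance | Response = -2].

Every unit gets Response=-2 under the intervention. Clearance values become 3, 2, 1, 8, 6; E[Clearance|do(Response=-2)] = 4.
Observing Response=-2 restricts to units where Response's equation naturally yields -2: Enzyme ∈ {1, 0, -1}. In that subpopulation Clearance = 3, 2, 1, mean 2.
Difference = 4 − 2 = 2.

2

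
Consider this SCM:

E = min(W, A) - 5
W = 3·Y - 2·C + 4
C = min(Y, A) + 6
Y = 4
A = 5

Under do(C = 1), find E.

0

do(C=1) replaces the equation C = min(Y, A) + 6 with the constant C = 1.
W = 3·Y - 2·C + 4  [with Y=4, C=1]  = 14
E = min(W, A) - 5  [with W=14, A=5]  = 0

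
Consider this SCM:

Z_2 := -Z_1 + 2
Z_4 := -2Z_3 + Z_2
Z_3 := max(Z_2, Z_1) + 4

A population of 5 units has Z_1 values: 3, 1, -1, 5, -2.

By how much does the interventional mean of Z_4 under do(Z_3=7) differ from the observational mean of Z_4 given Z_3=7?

The intervention sets Z_3=7 in all 5 units regardless of Z_1. Recomputing Z_4 per unit gives -15, -13, -11, -17, -10; average -13.2.
E[Z_4|Z_3=7] averages over only the 2 units with Z_3=7 (Z_1 = 3, -1): Z_4 = -15, -11, mean -13.
Difference = -13.2 − (-13) = -0.2.

-0.2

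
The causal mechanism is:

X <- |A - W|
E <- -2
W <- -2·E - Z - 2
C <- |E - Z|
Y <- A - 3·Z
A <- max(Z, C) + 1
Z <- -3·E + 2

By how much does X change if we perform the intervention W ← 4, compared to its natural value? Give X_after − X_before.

-10

The intervention breaks the incoming arrows to W: W <- -2·E - Z - 2 no longer applies, and W = 4.
Z = -3·E + 2  [with E=-2]  = 8
C = |E - Z|  [with E=-2, Z=8]  = 10
A = max(Z, C) + 1  [with Z=8, C=10]  = 11
X = |A - W|  [with A=11, W=4]  = 7
Without intervention: Z = -3·E + 2  [with E=-2]  = 8; W = -2·E - Z - 2  [with E=-2, Z=8]  = -6; C = |E - Z|  [with E=-2, Z=8]  = 10; A = max(Z, C) + 1  [with Z=8, C=10]  = 11; X = |A - W|  [with A=11, W=-6]  = 17.
Change = 7 − 17 = -10.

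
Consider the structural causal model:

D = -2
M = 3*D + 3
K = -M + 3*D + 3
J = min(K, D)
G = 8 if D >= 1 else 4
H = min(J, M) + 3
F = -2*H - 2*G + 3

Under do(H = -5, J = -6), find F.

Under do(H = -5, J = -6), each intervened variable's structural equation is replaced by its fixed value.
G = 8 if D >= 1 else 4  [with D=-2]  = 4
F = -2*H - 2*G + 3  [with H=-5, G=4]  = 5

5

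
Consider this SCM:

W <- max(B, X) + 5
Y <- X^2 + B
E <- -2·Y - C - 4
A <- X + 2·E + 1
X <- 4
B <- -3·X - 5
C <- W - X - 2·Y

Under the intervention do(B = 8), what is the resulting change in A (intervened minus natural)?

-8

Under do(B=8), the mechanism B <- -3·X - 5 is discarded; B is fixed at 8.
Y = X^2 + B  [with X=4, B=8]  = 24
W = max(B, X) + 5  [with B=8, X=4]  = 13
C = W - X - 2·Y  [with W=13, X=4, Y=24]  = -39
E = -2·Y - C - 4  [with Y=24, C=-39]  = -13
A = X + 2·E + 1  [with X=4, E=-13]  = -21
Without intervention: B = -3·X - 5  [with X=4]  = -17; Y = X^2 + B  [with X=4, B=-17]  = -1; W = max(B, X) + 5  [with B=-17, X=4]  = 9; C = W - X - 2·Y  [with W=9, X=4, Y=-1]  = 7; E = -2·Y - C - 4  [with Y=-1, C=7]  = -9; A = X + 2·E + 1  [with X=4, E=-9]  = -13.
Change = -21 − (-13) = -8.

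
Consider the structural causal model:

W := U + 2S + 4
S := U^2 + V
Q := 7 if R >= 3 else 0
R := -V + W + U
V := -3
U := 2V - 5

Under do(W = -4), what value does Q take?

0

Under do(W=-4), the mechanism W := U + 2S + 4 is discarded; W is fixed at -4.
U = 2V - 5  [with V=-3]  = -11
R = -V + W + U  [with V=-3, W=-4, U=-11]  = -12
Q = 7 if R >= 3 else 0  [with R=-12]  = 0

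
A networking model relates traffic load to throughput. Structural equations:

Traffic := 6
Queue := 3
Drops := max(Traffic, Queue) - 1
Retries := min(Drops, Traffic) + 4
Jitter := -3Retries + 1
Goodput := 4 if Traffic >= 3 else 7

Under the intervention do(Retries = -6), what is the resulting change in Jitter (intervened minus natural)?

45

Intervening sets Retries = -6 and removes its equation (Retries := min(Drops, Traffic) + 4).
Jitter = -3Retries + 1  [with Retries=-6]  = 19
Without intervention: Drops = max(Traffic, Queue) - 1  [with Traffic=6, Queue=3]  = 5; Retries = min(Drops, Traffic) + 4  [with Drops=5, Traffic=6]  = 9; Jitter = -3Retries + 1  [with Retries=9]  = -26.
Change = 19 − (-26) = 45.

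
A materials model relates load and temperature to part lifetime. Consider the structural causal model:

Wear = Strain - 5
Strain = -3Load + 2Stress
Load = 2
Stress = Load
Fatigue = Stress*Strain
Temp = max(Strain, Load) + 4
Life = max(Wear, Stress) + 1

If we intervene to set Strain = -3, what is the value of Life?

3

The intervention breaks the incoming arrows to Strain: Strain = -3Load + 2Stress no longer applies, and Strain = -3.
Stress = Load  [with Load=2]  = 2
Wear = Strain - 5  [with Strain=-3]  = -8
Life = max(Wear, Stress) + 1  [with Wear=-8, Stress=2]  = 3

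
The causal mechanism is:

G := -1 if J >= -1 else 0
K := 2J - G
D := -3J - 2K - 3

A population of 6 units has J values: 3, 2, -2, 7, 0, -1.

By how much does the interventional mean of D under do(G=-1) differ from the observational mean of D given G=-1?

4.9

The intervention sets G=-1 in all 6 units regardless of J. Recomputing D per unit gives -26, -19, 9, -54, -5, 2; average -15.5.
Conditioning on G=-1 selects the 5 unit(s) with J ∈ {3, 2, 7, 0, -1}. Their D values: -26, -19, -54, -5, 2. Mean = -20.4.
Difference = -15.5 − (-20.4) = 4.9.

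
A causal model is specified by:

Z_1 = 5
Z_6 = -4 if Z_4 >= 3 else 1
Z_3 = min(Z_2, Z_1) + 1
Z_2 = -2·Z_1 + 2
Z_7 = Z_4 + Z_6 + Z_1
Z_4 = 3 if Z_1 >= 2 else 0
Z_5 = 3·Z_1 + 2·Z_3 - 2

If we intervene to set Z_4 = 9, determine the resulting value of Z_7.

10

The intervention breaks the incoming arrows to Z_4: Z_4 = 3 if Z_1 >= 2 else 0 no longer applies, and Z_4 = 9.
Z_6 = -4 if Z_4 >= 3 else 1  [with Z_4=9]  = -4
Z_7 = Z_4 + Z_6 + Z_1  [with Z_4=9, Z_6=-4, Z_1=5]  = 10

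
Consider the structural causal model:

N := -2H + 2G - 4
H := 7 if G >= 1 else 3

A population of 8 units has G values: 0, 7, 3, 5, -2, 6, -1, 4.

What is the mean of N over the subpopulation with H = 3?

Observing H=3 restricts to units where H's equation naturally yields 3: G ∈ {0, -2, -1}. In that subpopulation N = -10, -14, -12, mean -12.

-12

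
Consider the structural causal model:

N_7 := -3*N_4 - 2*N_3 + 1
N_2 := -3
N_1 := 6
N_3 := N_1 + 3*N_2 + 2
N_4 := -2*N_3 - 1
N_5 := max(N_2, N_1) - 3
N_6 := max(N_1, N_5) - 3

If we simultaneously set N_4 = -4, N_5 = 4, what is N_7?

15

Under do(N_4 = -4, N_5 = 4), each intervened variable's structural equation is replaced by its fixed value.
N_3 = N_1 + 3*N_2 + 2  [with N_1=6, N_2=-3]  = -1
N_7 = -3*N_4 - 2*N_3 + 1  [with N_4=-4, N_3=-1]  = 15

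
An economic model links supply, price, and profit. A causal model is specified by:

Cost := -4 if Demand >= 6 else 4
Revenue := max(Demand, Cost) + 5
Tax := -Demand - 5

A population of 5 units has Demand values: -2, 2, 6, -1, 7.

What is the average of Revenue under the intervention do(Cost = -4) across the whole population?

7.4

The intervention sets Cost=-4 in all 5 units regardless of Demand. Recomputing Revenue per unit gives 3, 7, 11, 4, 12; average 7.4.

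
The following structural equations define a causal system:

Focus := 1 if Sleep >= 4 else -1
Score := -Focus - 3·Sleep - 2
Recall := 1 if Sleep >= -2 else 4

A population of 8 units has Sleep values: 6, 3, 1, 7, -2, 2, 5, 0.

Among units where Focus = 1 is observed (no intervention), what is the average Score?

Observing Focus=1 restricts to units where Focus's equation naturally yields 1: Sleep ∈ {6, 7, 5}. In that subpopulation Score = -21, -24, -18, mean -21.

-21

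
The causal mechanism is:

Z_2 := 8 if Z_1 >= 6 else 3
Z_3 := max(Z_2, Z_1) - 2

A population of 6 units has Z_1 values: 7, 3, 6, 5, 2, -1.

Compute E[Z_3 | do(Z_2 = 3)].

The intervention sets Z_2=3 in all 6 units regardless of Z_1. Recomputing Z_3 per unit gives 5, 1, 4, 3, 1, 1; average 2.5.

2.5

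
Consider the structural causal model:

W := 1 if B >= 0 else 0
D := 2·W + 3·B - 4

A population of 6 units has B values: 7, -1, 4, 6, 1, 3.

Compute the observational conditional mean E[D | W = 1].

Observing W=1 restricts to units where W's equation naturally yields 1: B ∈ {7, 4, 6, 1, 3}. In that subpopulation D = 19, 10, 16, 1, 7, mean 10.6.

10.6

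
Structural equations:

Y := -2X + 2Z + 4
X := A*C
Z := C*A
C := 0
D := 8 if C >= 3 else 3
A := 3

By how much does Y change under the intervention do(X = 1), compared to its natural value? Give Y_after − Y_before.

-2

Under do(X=1), the mechanism X := A*C is discarded; X is fixed at 1.
Z = C*A  [with C=0, A=3]  = 0
Y = -2X + 2Z + 4  [with X=1, Z=0]  = 2
Without intervention: Z = C*A  [with C=0, A=3]  = 0; X = A*C  [with A=3, C=0]  = 0; Y = -2X + 2Z + 4  [with X=0, Z=0]  = 4.
Change = 2 − 4 = -2.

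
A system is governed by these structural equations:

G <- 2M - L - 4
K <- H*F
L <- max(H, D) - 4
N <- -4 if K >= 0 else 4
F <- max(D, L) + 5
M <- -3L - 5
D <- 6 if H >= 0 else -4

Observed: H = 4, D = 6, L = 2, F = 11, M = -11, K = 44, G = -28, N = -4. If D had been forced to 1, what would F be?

6

Under do(D=1), the mechanism D <- 6 if H >= 0 else -4 is discarded; D is fixed at 1.
L = max(H, D) - 4  [with H=4, D=1]  = 0
F = max(D, L) + 5  [with D=1, L=0]  = 6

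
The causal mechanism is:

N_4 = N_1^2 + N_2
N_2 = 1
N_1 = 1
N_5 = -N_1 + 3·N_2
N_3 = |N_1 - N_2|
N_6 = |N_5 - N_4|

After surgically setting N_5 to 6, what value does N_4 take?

2

The intervention breaks the incoming arrows to N_5: N_5 = -N_1 + 3·N_2 no longer applies, and N_5 = 6.
Since N_4 is not a descendant of the intervened variable, it is unaffected.
N_4 = N_1^2 + N_2  [with N_1=1, N_2=1]  = 2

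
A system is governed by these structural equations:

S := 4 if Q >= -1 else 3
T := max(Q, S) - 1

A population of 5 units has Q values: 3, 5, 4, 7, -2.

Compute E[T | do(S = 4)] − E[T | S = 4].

-0.2

Under do(S=4), S's equation is replaced by S=4 for every unit. Per-unit T: 3, 4, 3, 6, 3. Mean = 3.8.
E[T|S=4] averages over only the 4 units with S=4 (Q = 3, 5, 4, 7): T = 3, 4, 3, 6, mean 4.
Difference = 3.8 − 4 = -0.2.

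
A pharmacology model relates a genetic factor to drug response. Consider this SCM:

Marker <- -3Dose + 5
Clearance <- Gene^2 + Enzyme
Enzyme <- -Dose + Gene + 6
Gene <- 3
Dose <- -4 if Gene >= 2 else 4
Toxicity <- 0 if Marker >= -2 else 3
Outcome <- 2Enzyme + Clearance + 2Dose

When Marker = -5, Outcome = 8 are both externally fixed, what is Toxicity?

3

Setting Marker = -5, Outcome = 8 by intervention discards those variables' equations.
Toxicity = 0 if Marker >= -2 else 3  [with Marker=-5]  = 3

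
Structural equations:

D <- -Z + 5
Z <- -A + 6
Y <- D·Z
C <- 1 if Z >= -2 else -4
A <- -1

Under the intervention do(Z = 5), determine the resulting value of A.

-1

Under do(Z=5), the mechanism Z <- -A + 6 is discarded; Z is fixed at 5.
A is not downstream of the intervention, so its value is determined by the original equations.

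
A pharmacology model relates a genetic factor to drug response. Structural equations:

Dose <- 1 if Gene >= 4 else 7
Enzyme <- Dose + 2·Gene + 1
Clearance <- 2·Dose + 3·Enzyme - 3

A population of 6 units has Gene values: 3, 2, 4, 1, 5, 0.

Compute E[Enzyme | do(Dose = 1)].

7

Under do(Dose=1), Dose's equation is replaced by Dose=1 for every unit. Per-unit Enzyme: 8, 6, 10, 4, 12, 2. Mean = 7.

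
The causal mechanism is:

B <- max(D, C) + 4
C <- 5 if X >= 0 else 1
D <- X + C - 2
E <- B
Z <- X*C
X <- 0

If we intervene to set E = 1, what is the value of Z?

do(E=1) replaces the equation E <- B with the constant E = 1.
Z is not downstream of the intervention, so its value is determined by the original equations.
C = 5 if X >= 0 else 1  [with X=0]  = 5
Z = X*C  [with X=0, C=5]  = 0

0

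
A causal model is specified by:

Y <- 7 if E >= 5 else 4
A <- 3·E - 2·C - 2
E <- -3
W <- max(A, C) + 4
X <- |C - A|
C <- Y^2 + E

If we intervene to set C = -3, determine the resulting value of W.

The intervention breaks the incoming arrows to C: C <- Y^2 + E no longer applies, and C = -3.
A = 3·E - 2·C - 2  [with E=-3, C=-3]  = -5
W = max(A, C) + 4  [with A=-5, C=-3]  = 1

1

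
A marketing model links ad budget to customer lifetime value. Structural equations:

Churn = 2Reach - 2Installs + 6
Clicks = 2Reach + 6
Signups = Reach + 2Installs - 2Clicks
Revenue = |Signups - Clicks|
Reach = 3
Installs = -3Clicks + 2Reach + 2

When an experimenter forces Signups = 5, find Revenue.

Under do(Signups=5), the mechanism Signups = Reach + 2Installs - 2Clicks is discarded; Signups is fixed at 5.
Clicks = 2Reach + 6  [with Reach=3]  = 12
Revenue = |Signups - Clicks|  [with Signups=5, Clicks=12]  = 7

7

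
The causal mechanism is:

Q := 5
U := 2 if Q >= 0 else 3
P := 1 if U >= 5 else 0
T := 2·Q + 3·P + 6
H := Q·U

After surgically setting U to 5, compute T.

Under do(U=5), the mechanism U := 2 if Q >= 0 else 3 is discarded; U is fixed at 5.
P = 1 if U >= 5 else 0  [with U=5]  = 1
T = 2·Q + 3·P + 6  [with Q=5, P=1]  = 19

19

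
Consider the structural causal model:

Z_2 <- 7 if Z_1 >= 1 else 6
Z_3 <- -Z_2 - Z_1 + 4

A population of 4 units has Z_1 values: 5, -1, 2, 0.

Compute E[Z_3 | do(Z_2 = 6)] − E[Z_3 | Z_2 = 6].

-2

Every unit gets Z_2=6 under the intervention. Z_3 values become -7, -1, -4, -2; E[Z_3|do(Z_2=6)] = -3.5.
Conditioning on Z_2=6 selects the 2 unit(s) with Z_1 ∈ {-1, 0}. Their Z_3 values: -1, -2. Mean = -1.5.
Difference = -3.5 − (-1.5) = -2.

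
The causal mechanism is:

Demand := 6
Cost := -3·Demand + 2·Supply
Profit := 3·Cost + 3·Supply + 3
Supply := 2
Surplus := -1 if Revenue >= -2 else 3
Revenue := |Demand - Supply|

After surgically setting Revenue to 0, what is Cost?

-14

Under do(Revenue=0), the mechanism Revenue := |Demand - Supply| is discarded; Revenue is fixed at 0.
Since Cost is not a descendant of the intervened variable, it is unaffected.
Cost = -3·Demand + 2·Supply  [with Demand=6, Supply=2]  = -14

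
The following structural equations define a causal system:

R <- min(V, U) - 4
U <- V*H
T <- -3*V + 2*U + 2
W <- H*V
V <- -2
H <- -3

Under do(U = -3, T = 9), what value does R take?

Setting U = -3, T = 9 by intervention discards those variables' equations.
R = min(V, U) - 4  [with V=-2, U=-3]  = -7

-7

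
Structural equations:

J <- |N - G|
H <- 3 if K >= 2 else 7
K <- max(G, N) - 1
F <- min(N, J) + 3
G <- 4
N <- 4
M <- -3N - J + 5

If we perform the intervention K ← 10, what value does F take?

3

do(K=10) replaces the equation K <- max(G, N) - 1 with the constant K = 10.
F is not downstream of the intervention, so its value is determined by the original equations.
J = |N - G|  [with N=4, G=4]  = 0
F = min(N, J) + 3  [with N=4, J=0]  = 3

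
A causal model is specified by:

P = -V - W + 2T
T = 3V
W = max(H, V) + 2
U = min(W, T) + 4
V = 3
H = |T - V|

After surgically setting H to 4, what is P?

9

do(H=4) replaces the equation H = |T - V| with the constant H = 4.
T = 3V  [with V=3]  = 9
W = max(H, V) + 2  [with H=4, V=3]  = 6
P = -V - W + 2T  [with V=3, W=6, T=9]  = 9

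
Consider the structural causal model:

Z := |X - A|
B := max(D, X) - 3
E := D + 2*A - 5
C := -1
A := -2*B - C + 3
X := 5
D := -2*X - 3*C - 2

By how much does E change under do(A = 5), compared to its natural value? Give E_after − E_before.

10

The intervention breaks the incoming arrows to A: A := -2*B - C + 3 no longer applies, and A = 5.
D = -2*X - 3*C - 2  [with X=5, C=-1]  = -9
E = D + 2*A - 5  [with D=-9, A=5]  = -4
Without intervention: D = -2*X - 3*C - 2  [with X=5, C=-1]  = -9; B = max(D, X) - 3  [with D=-9, X=5]  = 2; A = -2*B - C + 3  [with B=2, C=-1]  = 0; E = D + 2*A - 5  [with D=-9, A=0]  = -14.
Change = -4 − (-14) = 10.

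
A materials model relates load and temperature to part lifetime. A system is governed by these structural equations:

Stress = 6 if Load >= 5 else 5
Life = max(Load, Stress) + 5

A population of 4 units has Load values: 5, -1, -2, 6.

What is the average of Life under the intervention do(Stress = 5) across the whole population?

Every unit gets Stress=5 under the intervention. Life values become 10, 10, 10, 11; E[Life|do(Stress=5)] = 10.25.

10.25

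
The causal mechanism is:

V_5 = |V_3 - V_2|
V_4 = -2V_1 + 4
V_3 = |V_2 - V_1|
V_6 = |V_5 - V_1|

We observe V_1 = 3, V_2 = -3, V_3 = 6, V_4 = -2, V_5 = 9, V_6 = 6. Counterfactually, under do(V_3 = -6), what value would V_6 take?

The intervention breaks the incoming arrows to V_3: V_3 = |V_2 - V_1| no longer applies, and V_3 = -6.
V_5 = |V_3 - V_2|  [with V_3=-6, V_2=-3]  = 3
V_6 = |V_5 - V_1|  [with V_5=3, V_1=3]  = 0

0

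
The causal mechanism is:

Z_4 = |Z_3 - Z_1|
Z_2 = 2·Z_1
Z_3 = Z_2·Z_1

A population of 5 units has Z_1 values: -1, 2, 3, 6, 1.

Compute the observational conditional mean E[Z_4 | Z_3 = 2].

Observing Z_3=2 restricts to units where Z_3's equation naturally yields 2: Z_1 ∈ {-1, 1}. In that subpopulation Z_4 = 3, 1, mean 2.

2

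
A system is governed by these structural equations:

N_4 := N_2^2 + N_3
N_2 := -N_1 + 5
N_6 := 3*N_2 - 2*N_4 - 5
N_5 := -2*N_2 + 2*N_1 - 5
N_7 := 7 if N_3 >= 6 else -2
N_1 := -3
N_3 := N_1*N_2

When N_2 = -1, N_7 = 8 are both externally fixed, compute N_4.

4

Under do(N_2 = -1, N_7 = 8), each intervened variable's structural equation is replaced by its fixed value.
N_3 = N_1*N_2  [with N_1=-3, N_2=-1]  = 3
N_4 = N_2^2 + N_3  [with N_2=-1, N_3=3]  = 4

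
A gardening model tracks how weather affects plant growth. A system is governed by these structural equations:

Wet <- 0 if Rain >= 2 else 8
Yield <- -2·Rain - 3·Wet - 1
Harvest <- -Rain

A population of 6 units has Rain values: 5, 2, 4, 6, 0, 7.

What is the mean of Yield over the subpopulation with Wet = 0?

Conditioning on Wet=0 selects the 5 unit(s) with Rain ∈ {5, 2, 4, 6, 7}. Their Yield values: -11, -5, -9, -13, -15. Mean = -10.6.

-10.6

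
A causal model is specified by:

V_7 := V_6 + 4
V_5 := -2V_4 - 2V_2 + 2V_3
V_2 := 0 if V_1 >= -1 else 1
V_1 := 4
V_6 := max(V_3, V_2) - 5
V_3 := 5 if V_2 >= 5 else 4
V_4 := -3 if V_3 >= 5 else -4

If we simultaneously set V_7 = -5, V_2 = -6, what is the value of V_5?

The joint intervention fixes V_7 = -5, V_2 = -6, removing each variable's own equation.
V_3 = 5 if V_2 >= 5 else 4  [with V_2=-6]  = 4
V_4 = -3 if V_3 >= 5 else -4  [with V_3=4]  = -4
V_5 = -2V_4 - 2V_2 + 2V_3  [with V_4=-4, V_2=-6, V_3=4]  = 28

28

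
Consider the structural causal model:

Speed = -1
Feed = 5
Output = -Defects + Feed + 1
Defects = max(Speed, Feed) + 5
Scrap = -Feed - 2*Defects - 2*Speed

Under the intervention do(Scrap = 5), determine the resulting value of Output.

-4

Intervening sets Scrap = 5 and removes its equation (Scrap = -Feed - 2*Defects - 2*Speed).
No directed path runs from Scrap to Output, so Output keeps its natural value.
Defects = max(Speed, Feed) + 5  [with Speed=-1, Feed=5]  = 10
Output = -Defects + Feed + 1  [with Defects=10, Feed=5]  = -4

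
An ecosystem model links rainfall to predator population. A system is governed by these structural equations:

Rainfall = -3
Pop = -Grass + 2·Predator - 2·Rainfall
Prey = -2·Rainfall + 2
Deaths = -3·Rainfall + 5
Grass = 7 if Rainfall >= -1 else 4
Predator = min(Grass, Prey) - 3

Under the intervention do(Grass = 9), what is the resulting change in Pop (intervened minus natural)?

Under do(Grass=9), the mechanism Grass = 7 if Rainfall >= -1 else 4 is discarded; Grass is fixed at 9.
Prey = -2·Rainfall + 2  [with Rainfall=-3]  = 8
Predator = min(Grass, Prey) - 3  [with Grass=9, Prey=8]  = 5
Pop = -Grass + 2·Predator - 2·Rainfall  [with Grass=9, Predator=5, Rainfall=-3]  = 7
Without intervention: Grass = 7 if Rainfall >= -1 else 4  [with Rainfall=-3]  = 4; Prey = -2·Rainfall + 2  [with Rainfall=-3]  = 8; Predator = min(Grass, Prey) - 3  [with Grass=4, Prey=8]  = 1; Pop = -Grass + 2·Predator - 2·Rainfall  [with Grass=4, Predator=1, Rainfall=-3]  = 4.
Change = 7 − 4 = 3.

3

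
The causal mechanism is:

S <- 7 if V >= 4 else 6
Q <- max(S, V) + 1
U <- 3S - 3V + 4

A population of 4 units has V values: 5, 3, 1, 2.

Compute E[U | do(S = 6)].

13.75

do(S=6) breaks S's dependence on V. With S=6 fixed, U across the units is 7, 13, 19, 16, mean 13.75.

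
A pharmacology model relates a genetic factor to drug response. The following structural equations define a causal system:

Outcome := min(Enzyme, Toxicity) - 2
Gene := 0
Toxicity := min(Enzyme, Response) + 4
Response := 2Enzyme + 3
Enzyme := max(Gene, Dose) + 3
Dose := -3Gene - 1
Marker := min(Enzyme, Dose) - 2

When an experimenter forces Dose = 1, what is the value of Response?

do(Dose=1) replaces the equation Dose := -3Gene - 1 with the constant Dose = 1.
Enzyme = max(Gene, Dose) + 3  [with Gene=0, Dose=1]  = 4
Response = 2Enzyme + 3  [with Enzyme=4]  = 11

11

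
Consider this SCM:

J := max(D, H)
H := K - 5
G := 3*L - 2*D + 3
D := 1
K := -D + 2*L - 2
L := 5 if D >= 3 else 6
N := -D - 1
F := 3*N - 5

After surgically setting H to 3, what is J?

3

The intervention breaks the incoming arrows to H: H := K - 5 no longer applies, and H = 3.
J = max(D, H)  [with D=1, H=3]  = 3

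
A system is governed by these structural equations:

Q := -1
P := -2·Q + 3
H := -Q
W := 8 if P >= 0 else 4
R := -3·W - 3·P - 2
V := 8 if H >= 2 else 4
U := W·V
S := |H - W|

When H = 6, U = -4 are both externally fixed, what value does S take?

2

Under do(H = 6, U = -4), each intervened variable's structural equation is replaced by its fixed value.
P = -2·Q + 3  [with Q=-1]  = 5
W = 8 if P >= 0 else 4  [with P=5]  = 8
S = |H - W|  [with H=6, W=8]  = 2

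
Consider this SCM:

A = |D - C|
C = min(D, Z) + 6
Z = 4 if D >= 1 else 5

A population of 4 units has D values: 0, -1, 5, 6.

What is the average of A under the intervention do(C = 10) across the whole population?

7.5

do(C=10) breaks C's dependence on D. With C=10 fixed, A across the units is 10, 11, 5, 4, mean 7.5.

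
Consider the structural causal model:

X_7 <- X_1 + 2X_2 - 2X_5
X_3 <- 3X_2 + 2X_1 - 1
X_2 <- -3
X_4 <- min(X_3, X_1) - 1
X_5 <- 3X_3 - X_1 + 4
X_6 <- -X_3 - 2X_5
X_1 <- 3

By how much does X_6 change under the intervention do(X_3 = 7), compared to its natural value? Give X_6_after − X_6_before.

-77

The intervention breaks the incoming arrows to X_3: X_3 <- 3X_2 + 2X_1 - 1 no longer applies, and X_3 = 7.
X_5 = 3X_3 - X_1 + 4  [with X_3=7, X_1=3]  = 22
X_6 = -X_3 - 2X_5  [with X_3=7, X_5=22]  = -51
Without intervention: X_3 = 3X_2 + 2X_1 - 1  [with X_2=-3, X_1=3]  = -4; X_5 = 3X_3 - X_1 + 4  [with X_3=-4, X_1=3]  = -11; X_6 = -X_3 - 2X_5  [with X_3=-4, X_5=-11]  = 26.
Change = -51 − 26 = -77.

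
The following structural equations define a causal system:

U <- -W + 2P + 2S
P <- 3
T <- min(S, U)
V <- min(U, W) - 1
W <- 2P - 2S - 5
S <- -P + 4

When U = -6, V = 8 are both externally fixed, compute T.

-6

The joint intervention fixes U = -6, V = 8, removing each variable's own equation.
S = -P + 4  [with P=3]  = 1
T = min(S, U)  [with S=1, U=-6]  = -6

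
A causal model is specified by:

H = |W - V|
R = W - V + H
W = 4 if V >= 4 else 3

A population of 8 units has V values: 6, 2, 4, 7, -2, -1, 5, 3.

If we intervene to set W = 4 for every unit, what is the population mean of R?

3.5

The intervention sets W=4 in all 8 units regardless of V. Recomputing R per unit gives 0, 4, 0, 0, 12, 10, 0, 2; average 3.5.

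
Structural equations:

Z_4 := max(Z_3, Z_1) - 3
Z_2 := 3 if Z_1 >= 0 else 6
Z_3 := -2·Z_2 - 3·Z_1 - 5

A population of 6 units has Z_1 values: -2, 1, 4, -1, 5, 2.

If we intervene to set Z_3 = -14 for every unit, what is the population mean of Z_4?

do(Z_3=-14) breaks Z_3's dependence on Z_1. With Z_3=-14 fixed, Z_4 across the units is -5, -2, 1, -4, 2, -1, mean -1.5.

-1.5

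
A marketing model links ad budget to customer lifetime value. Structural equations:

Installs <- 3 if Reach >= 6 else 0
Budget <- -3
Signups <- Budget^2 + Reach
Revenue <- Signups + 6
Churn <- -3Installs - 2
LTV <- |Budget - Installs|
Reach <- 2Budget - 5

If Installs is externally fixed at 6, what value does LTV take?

The intervention breaks the incoming arrows to Installs: Installs <- 3 if Reach >= 6 else 0 no longer applies, and Installs = 6.
LTV = |Budget - Installs|  [with Budget=-3, Installs=6]  = 9

9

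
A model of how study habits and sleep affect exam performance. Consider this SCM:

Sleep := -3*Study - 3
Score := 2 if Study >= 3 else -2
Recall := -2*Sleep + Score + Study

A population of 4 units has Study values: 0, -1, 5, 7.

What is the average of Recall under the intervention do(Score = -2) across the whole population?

23.25

do(Score=-2) breaks Score's dependence on Study. With Score=-2 fixed, Recall across the units is 4, -3, 39, 53, mean 23.25.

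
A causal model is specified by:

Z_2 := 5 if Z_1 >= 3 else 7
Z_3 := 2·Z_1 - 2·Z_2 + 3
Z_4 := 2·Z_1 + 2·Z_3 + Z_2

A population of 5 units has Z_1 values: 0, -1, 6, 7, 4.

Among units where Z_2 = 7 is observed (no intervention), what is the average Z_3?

-12

Observing Z_2=7 restricts to units where Z_2's equation naturally yields 7: Z_1 ∈ {0, -1}. In that subpopulation Z_3 = -11, -13, mean -12.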